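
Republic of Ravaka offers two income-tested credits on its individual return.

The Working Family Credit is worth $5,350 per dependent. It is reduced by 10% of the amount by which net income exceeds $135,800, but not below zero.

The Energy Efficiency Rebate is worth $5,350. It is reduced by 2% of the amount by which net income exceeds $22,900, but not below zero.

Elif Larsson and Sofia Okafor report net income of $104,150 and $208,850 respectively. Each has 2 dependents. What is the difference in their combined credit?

$9,399

Elif ($104,150): Working Family Credit: base = 2 × $5,350 = $10,700. $104,150 is at or below the $135,800 threshold, so the full $10,700 applies. Energy Efficiency Rebate: 2% of the $81,250 excess over $22,900 is $1,625; credit = $5,350 − $1,625 = $3,725. total $10,700 + $3,725 = $14,425
Sofia ($208,850): Working Family Credit: base = 2 × $5,350 = $10,700. 10% of the $73,050 excess over $135,800 is $7,305; credit = $10,700 − $7,305 = $3,395. Energy Efficiency Rebate: 2% of the $185,950 excess over $22,900 is $3,719; credit = $5,350 − $3,719 = $1,631. total $3,395 + $1,631 = $5,026
Difference: |$14,425 − $5,026| = $9,399.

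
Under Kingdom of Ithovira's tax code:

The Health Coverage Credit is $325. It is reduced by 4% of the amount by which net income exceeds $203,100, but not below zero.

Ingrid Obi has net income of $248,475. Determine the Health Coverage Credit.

$0

Health Coverage Credit: 4% of the $45,375 excess over $203,100 is $1,815 ≥ base, so the credit is $0.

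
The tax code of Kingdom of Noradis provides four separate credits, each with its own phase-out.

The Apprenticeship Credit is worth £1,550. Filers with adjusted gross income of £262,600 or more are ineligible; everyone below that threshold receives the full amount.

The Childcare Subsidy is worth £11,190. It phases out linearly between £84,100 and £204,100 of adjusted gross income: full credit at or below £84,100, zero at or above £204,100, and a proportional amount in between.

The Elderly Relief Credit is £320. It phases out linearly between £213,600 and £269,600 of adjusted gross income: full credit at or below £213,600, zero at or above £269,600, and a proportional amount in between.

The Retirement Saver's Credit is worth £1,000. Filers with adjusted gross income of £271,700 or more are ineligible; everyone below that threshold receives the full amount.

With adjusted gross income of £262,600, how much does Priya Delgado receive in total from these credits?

Apprenticeship Credit: £262,600 meets or exceeds the £262,600 cutoff, so the credit is £0.
Childcare Subsidy: £262,600 is at or above £204,100, so the credit is £0.
Elderly Relief Credit: £262,600 is £49,000 into a £56,000 phase-out range, leaving 7,000/56,000 of the credit: £320 × 7,000/56,000 = £40.
Retirement Saver's Credit: £262,600 is below the £271,700 cutoff, so the full £1,000 applies.
Total: £0 + £0 + £40 + £1,000 = £1,040.

£1,040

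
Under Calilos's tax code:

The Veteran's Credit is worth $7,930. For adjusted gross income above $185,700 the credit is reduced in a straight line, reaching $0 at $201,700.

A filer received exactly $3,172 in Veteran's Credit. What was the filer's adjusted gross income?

$3,172 is 3,172/7,930 of the full $7,930, so 4,758/7,930 of the $16,000 range has been used: income = $185,700 + $16,000 × 4,758/7,930 = $195,300.

$195,300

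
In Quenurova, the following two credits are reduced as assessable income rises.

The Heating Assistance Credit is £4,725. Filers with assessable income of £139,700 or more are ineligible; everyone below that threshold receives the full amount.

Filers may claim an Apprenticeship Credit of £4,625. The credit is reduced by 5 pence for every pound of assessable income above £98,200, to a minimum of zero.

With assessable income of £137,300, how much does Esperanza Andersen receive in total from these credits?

Heating Assistance Credit: £137,300 is below the £139,700 cutoff, so the full £4,725 applies.
Apprenticeship Credit: 5% of the £39,100 excess over £98,200 is £1,955; credit = £4,625 − £1,955 = £2,670.
Total: £4,725 + £2,670 = £7,395.

£7,395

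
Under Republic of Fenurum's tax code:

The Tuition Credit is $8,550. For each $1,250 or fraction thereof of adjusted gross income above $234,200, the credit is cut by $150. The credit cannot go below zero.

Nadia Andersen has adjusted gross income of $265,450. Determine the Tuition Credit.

$4,800

Tuition Credit: income exceeds $234,200 by $31,250, which is 25 full-or-partial $1,250 increments; reduction = 25 × $150 = $3,750, leaving $4,800.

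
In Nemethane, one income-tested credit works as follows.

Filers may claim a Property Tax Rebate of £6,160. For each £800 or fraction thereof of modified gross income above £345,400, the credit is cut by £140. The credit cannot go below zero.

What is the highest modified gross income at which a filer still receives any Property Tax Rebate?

After 43 increments the reduction is 43 × £140 = £6,020, leaving £140; one more increment wipes it out. Increment 43 ends at excess 43 × £800 = £34,400, so the highest qualifying income is £345,400 + £34,400 = £379,800.

£379,800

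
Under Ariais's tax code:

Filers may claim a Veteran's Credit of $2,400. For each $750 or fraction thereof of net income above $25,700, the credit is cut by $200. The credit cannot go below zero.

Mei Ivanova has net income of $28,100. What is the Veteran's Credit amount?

Veteran's Credit: income exceeds $25,700 by $2,400, which is 4 full-or-partial $750 increments; reduction = 4 × $200 = $800, leaving $1,600.

$1,600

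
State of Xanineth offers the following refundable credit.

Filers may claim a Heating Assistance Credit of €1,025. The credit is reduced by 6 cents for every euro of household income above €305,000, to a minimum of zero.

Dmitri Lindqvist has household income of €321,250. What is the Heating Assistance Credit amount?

Heating Assistance Credit: 6% of the €16,250 excess over €305,000 is €975; credit = €1,025 − €975 = €50.

€50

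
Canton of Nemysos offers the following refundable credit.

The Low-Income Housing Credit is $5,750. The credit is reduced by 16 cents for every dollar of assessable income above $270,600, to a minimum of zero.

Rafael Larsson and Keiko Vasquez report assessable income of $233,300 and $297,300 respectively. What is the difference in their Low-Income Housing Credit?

$4,272

Rafael ($233,300): Low-Income Housing Credit: $233,300 is at or below the $270,600 threshold, so the full $5,750 applies.
Keiko ($297,300): Low-Income Housing Credit: 16% of the $26,700 excess over $270,600 is $4,272; credit = $5,750 − $4,272 = $1,478.
Difference: |$5,750 − $1,478| = $4,272.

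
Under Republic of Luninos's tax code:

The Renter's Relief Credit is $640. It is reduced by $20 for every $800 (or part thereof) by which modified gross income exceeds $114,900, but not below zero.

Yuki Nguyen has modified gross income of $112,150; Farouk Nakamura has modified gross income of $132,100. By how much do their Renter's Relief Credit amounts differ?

$440

Yuki ($112,150): Renter's Relief Credit: $112,150 is at or below the $114,900 threshold, so the full $640 applies.
Farouk ($132,100): Renter's Relief Credit: income exceeds $114,900 by $17,200, which is 22 full-or-partial $800 increments; reduction = 22 × $20 = $440, leaving $200.
Difference: |$640 − $200| = $440.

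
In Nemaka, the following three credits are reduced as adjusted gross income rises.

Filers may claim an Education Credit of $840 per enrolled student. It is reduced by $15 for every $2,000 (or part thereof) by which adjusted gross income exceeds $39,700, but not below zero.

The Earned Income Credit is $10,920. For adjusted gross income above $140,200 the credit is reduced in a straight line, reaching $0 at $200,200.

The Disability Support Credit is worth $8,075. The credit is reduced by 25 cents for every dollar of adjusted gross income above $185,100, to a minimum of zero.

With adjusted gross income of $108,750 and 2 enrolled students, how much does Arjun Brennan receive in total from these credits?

$20,150

Education Credit: base = 2 × $840 = $1,680. income exceeds $39,700 by $69,050, which is 35 full-or-partial $2,000 increments; reduction = 35 × $15 = $525, leaving $1,155.
Earned Income Credit: $108,750 is at or below the $140,200 threshold, so the full $10,920 applies.
Disability Support Credit: $108,750 is at or below the $185,100 threshold, so the full $8,075 applies.
Total: $1,155 + $10,920 + $8,075 = $20,150.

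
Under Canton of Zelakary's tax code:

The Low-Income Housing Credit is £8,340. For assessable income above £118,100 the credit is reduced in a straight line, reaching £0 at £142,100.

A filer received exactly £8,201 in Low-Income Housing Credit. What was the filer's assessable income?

£8,201 is 8,201/8,340 of the full £8,340, so 139/8,340 of the £24,000 range has been used: income = £118,100 + £24,000 × 139/8,340 = £118,500.

£118,500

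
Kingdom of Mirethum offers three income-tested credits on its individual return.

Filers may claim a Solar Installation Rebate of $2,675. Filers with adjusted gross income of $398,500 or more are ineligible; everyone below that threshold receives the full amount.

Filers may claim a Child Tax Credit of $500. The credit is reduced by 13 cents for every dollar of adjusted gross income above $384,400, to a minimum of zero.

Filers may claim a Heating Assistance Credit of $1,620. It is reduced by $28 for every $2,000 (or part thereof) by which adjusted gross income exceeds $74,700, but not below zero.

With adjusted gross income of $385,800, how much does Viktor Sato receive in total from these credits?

Solar Installation Rebate: $385,800 is below the $398,500 cutoff, so the full $2,675 applies.
Child Tax Credit: 13% of the $1,400 excess over $384,400 is $182; credit = $500 − $182 = $318.
Heating Assistance Credit: income exceeds $74,700 by $311,100 → 156 increments × $28 = $4,368 ≥ base, so the credit is $0.
Total: $2,675 + $318 + $0 = $2,993.

$2,993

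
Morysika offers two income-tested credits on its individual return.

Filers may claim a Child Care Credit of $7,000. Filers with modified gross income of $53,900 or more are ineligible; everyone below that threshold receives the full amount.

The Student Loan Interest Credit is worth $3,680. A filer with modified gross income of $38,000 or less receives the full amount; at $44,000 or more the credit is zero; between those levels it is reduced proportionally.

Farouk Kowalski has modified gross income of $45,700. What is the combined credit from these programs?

Child Care Credit: $45,700 is below the $53,900 cutoff, so the full $7,000 applies.
Student Loan Interest Credit: $45,700 is at or above $44,000, so the credit is $0.
Total: $7,000 + $0 = $7,000.

$7,000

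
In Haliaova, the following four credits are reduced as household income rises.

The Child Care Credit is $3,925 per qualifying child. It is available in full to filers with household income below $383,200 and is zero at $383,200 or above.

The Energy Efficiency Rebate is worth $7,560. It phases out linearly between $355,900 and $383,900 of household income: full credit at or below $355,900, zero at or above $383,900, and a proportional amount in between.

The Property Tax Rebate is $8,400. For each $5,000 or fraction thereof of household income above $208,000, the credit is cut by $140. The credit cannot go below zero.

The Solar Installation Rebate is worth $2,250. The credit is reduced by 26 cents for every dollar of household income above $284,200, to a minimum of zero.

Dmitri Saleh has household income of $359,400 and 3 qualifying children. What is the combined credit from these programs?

$22,450

Child Care Credit: base = 3 × $3,925 = $11,775. $359,400 is below the $383,200 cutoff, so the full $11,775 applies.
Energy Efficiency Rebate: $359,400 is $3,500 into a $28,000 phase-out range, leaving 24,500/28,000 of the credit: $7,560 × 24,500/28,000 = $6,615.
Property Tax Rebate: income exceeds $208,000 by $151,400, which is 31 full-or-partial $5,000 increments; reduction = 31 × $140 = $4,340, leaving $4,060.
Solar Installation Rebate: 26% of the $75,200 excess over $284,200 is $19,552 ≥ base, so the credit is $0.
Total: $11,775 + $6,615 + $4,060 + $0 = $22,450.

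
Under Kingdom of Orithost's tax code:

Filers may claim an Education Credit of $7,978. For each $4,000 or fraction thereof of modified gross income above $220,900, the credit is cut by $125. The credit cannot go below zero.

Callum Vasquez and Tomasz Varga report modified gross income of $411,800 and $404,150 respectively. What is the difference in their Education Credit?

$250

Callum ($411,800): Education Credit: income exceeds $220,900 by $190,900, which is 48 full-or-partial $4,000 increments; reduction = 48 × $125 = $6,000, leaving $1,978.
Tomasz ($404,150): Education Credit: income exceeds $220,900 by $183,250, which is 46 full-or-partial $4,000 increments; reduction = 46 × $125 = $5,750, leaving $2,228.
Difference: |$1,978 − $2,228| = $250.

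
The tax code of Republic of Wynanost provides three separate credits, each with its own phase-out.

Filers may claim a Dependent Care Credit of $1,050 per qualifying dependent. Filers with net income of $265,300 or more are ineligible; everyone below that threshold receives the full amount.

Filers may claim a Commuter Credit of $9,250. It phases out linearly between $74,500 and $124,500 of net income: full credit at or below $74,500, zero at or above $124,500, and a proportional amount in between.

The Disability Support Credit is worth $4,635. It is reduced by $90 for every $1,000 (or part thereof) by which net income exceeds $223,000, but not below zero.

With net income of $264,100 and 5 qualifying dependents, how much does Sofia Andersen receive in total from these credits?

Dependent Care Credit: base = 5 × $1,050 = $5,250. $264,100 is below the $265,300 cutoff, so the full $5,250 applies.
Commuter Credit: $264,100 is at or above $124,500, so the credit is $0.
Disability Support Credit: income exceeds $223,000 by $41,100, which is 42 full-or-partial $1,000 increments; reduction = 42 × $90 = $3,780, leaving $855.
Total: $5,250 + $0 + $855 = $6,105.

$6,105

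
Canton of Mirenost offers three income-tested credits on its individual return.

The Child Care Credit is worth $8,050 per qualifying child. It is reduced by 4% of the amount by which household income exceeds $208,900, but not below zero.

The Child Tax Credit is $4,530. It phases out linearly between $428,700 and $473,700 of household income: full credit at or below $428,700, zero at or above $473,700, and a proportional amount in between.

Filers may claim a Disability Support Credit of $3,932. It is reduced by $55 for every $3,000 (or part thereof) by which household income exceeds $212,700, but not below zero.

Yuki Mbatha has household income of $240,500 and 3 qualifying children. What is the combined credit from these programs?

$30,798

Child Care Credit: base = 3 × $8,050 = $24,150. 4% of the $31,600 excess over $208,900 is $1,264; credit = $24,150 − $1,264 = $22,886.
Child Tax Credit: $240,500 is at or below the $428,700 threshold, so the full $4,530 applies.
Disability Support Credit: income exceeds $212,700 by $27,800, which is 10 full-or-partial $3,000 increments; reduction = 10 × $55 = $550, leaving $3,382.
Total: $22,886 + $4,530 + $3,382 = $30,798.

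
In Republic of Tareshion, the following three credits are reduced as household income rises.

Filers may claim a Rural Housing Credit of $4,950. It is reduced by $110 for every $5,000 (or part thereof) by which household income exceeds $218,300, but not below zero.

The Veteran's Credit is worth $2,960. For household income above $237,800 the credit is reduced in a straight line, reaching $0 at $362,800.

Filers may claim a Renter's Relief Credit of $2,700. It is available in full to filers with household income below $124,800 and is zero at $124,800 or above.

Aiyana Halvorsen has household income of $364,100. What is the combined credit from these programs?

$1,650

Rural Housing Credit: income exceeds $218,300 by $145,800, which is 30 full-or-partial $5,000 increments; reduction = 30 × $110 = $3,300, leaving $1,650.
Veteran's Credit: $364,100 is at or above $362,800, so the credit is $0.
Renter's Relief Credit: $364,100 meets or exceeds the $124,800 cutoff, so the credit is $0.
Total: $1,650 + $0 + $0 = $1,650.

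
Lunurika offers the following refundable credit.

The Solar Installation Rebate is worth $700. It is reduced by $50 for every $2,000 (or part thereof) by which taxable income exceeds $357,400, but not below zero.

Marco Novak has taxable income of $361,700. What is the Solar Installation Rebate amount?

Solar Installation Rebate: income exceeds $357,400 by $4,300, which is 3 full-or-partial $2,000 increments; reduction = 3 × $50 = $150, leaving $550.

$550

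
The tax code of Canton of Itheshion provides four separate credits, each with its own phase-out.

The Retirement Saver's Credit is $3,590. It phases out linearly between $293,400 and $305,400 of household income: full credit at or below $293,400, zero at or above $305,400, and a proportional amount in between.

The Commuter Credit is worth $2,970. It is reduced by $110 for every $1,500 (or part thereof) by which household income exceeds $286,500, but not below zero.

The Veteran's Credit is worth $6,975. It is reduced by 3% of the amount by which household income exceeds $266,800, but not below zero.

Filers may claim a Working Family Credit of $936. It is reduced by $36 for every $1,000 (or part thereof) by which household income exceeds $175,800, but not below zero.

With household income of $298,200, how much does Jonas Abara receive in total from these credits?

$10,277

Retirement Saver's Credit: $298,200 is $4,800 into a $12,000 phase-out range, leaving 7,200/12,000 of the credit: $3,590 × 7,200/12,000 = $2,154.
Commuter Credit: income exceeds $286,500 by $11,700, which is 8 full-or-partial $1,500 increments; reduction = 8 × $110 = $880, leaving $2,090.
Veteran's Credit: 3% of the $31,400 excess over $266,800 is $942; credit = $6,975 − $942 = $6,033.
Working Family Credit: income exceeds $175,800 by $122,400 → 123 increments × $36 = $4,428 ≥ base, so the credit is $0.
Total: $2,154 + $2,090 + $6,033 + $0 = $10,277.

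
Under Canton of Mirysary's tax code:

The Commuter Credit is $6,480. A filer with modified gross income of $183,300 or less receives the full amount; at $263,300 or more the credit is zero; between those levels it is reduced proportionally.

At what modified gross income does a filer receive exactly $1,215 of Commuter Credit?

$1,215 is 1,215/6,480 of the full $6,480, so 5,265/6,480 of the $80,000 range has been used: income = $183,300 + $80,000 × 5,265/6,480 = $248,300.

$248,300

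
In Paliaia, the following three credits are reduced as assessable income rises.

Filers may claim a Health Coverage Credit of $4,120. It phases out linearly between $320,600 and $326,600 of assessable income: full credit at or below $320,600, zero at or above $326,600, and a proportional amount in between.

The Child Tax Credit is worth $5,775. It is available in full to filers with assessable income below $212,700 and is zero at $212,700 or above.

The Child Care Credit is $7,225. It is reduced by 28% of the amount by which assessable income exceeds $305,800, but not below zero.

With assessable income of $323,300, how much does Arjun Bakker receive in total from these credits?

Health Coverage Credit: $323,300 is $2,700 into a $6,000 phase-out range, leaving 3,300/6,000 of the credit: $4,120 × 3,300/6,000 = $2,266.
Child Tax Credit: $323,300 meets or exceeds the $212,700 cutoff, so the credit is $0.
Child Care Credit: 28% of the $17,500 excess over $305,800 is $4,900; credit = $7,225 − $4,900 = $2,325.
Total: $2,266 + $0 + $2,325 = $4,591.

$4,591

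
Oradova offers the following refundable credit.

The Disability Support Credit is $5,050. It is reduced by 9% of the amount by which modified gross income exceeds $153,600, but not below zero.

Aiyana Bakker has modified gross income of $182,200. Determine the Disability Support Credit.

Disability Support Credit: 9% of the $28,600 excess over $153,600 is $2,574; credit = $5,050 − $2,574 = $2,476.

$2,476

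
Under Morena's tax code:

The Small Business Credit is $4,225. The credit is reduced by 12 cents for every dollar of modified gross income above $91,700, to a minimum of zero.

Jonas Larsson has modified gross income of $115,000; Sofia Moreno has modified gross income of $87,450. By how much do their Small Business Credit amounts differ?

Jonas ($115,000): Small Business Credit: 12% of the $23,300 excess over $91,700 is $2,796; credit = $4,225 − $2,796 = $1,429.
Sofia ($87,450): Small Business Credit: $87,450 is at or below the $91,700 threshold, so the full $4,225 applies.
Difference: |$1,429 − $4,225| = $2,796.

$2,796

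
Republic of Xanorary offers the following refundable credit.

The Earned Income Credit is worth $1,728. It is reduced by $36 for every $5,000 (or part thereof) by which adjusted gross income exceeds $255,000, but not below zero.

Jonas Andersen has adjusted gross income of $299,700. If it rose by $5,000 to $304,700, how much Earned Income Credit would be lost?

$36

At $299,700 — income exceeds $255,000 by $44,700, which is 9 full-or-partial $5,000 increments; reduction = 9 × $36 = $324, leaving $1,404.
At $304,700 — income exceeds $255,000 by $49,700, which is 10 full-or-partial $5,000 increments; reduction = 10 × $36 = $360, leaving $1,368.
Lost: $1,404 − $1,368 = $36.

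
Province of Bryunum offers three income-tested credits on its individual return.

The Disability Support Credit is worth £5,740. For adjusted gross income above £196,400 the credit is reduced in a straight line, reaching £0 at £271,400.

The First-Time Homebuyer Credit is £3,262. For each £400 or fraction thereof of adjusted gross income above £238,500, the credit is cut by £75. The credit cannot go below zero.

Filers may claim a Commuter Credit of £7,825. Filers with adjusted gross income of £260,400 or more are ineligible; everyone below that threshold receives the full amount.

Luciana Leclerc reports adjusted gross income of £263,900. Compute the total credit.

Disability Support Credit: £263,900 is £67,500 into a £75,000 phase-out range, leaving 7,500/75,000 of the credit: £5,740 × 7,500/75,000 = £574.
First-Time Homebuyer Credit: income exceeds £238,500 by £25,400 → 64 increments × £75 = £4,800 ≥ base, so the credit is £0.
Commuter Credit: £263,900 meets or exceeds the £260,400 cutoff, so the credit is £0.
Total: £574 + £0 + £0 = £574.

£574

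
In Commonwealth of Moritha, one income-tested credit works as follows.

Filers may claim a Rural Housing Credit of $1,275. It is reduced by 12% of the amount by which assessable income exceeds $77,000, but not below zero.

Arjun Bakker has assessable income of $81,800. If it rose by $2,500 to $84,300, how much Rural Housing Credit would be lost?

$300

At $81,800 — 12% of the $4,800 excess over $77,000 is $576; credit = $1,275 − $576 = $699.
At $84,300 — 12% of the $7,300 excess over $77,000 is $876; credit = $1,275 − $876 = $399.
Lost: $699 − $399 = $300.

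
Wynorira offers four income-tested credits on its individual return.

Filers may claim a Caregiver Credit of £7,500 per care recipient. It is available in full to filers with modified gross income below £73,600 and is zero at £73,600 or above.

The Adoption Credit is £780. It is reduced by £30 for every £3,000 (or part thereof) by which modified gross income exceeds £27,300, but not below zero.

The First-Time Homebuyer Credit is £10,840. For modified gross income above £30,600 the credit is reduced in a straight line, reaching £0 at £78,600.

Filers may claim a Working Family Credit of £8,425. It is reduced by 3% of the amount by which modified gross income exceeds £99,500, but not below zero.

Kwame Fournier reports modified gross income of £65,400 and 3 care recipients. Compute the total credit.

£34,296

Caregiver Credit: base = 3 × £7,500 = £22,500. £65,400 is below the £73,600 cutoff, so the full £22,500 applies.
Adoption Credit: income exceeds £27,300 by £38,100, which is 13 full-or-partial £3,000 increments; reduction = 13 × £30 = £390, leaving £390.
First-Time Homebuyer Credit: £65,400 is £34,800 into a £48,000 phase-out range, leaving 13,200/48,000 of the credit: £10,840 × 13,200/48,000 = £2,981.
Working Family Credit: £65,400 is at or below the £99,500 threshold, so the full £8,425 applies.
Total: £22,500 + £390 + £2,981 + £8,425 = £34,296.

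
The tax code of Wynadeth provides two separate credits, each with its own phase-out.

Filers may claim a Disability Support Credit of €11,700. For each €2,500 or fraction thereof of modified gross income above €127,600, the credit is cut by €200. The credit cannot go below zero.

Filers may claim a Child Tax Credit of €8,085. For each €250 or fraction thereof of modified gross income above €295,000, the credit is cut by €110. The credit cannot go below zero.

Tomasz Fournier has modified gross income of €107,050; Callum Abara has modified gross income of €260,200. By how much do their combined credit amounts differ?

€10,800

Tomasz (€107,050): Disability Support Credit: €107,050 is at or below the €127,600 threshold, so the full €11,700 applies. Child Tax Credit: €107,050 is at or below the €295,000 threshold, so the full €8,085 applies. total €11,700 + €8,085 = €19,785
Callum (€260,200): Disability Support Credit: income exceeds €127,600 by €132,600, which is 54 full-or-partial €2,500 increments; reduction = 54 × €200 = €10,800, leaving €900. Child Tax Credit: €260,200 is at or below the €295,000 threshold, so the full €8,085 applies. total €900 + €8,085 = €8,985
Difference: |€19,785 − €8,985| = €10,800.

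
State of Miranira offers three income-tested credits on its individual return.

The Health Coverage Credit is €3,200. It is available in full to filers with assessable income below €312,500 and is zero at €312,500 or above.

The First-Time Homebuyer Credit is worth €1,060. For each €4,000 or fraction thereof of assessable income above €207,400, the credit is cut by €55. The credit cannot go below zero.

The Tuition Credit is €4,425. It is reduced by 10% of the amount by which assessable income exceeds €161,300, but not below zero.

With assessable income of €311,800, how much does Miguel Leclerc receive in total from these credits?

€3,200

Health Coverage Credit: €311,800 is below the €312,500 cutoff, so the full €3,200 applies.
First-Time Homebuyer Credit: income exceeds €207,400 by €104,400 → 27 increments × €55 = €1,485 ≥ base, so the credit is €0.
Tuition Credit: 10% of the €150,500 excess over €161,300 is €15,050 ≥ base, so the credit is €0.
Total: €3,200 + €0 + €0 = €3,200.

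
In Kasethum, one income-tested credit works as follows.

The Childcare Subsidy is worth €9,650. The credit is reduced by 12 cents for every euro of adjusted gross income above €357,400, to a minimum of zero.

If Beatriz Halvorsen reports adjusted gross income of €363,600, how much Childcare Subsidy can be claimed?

€8,906

Childcare Subsidy: 12% of the €6,200 excess over €357,400 is €744; credit = €9,650 − €744 = €8,906.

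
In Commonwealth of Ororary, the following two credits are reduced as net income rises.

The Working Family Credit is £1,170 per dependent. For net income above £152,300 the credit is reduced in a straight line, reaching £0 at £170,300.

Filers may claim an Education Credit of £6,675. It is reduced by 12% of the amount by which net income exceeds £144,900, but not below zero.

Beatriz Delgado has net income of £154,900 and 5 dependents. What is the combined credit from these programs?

£10,480

Working Family Credit: base = 5 × £1,170 = £5,850. £154,900 is £2,600 into a £18,000 phase-out range, leaving 15,400/18,000 of the credit: £5,850 × 15,400/18,000 = £5,005.
Education Credit: 12% of the £10,000 excess over £144,900 is £1,200; credit = £6,675 − £1,200 = £5,475.
Total: £5,005 + £5,475 = £10,480.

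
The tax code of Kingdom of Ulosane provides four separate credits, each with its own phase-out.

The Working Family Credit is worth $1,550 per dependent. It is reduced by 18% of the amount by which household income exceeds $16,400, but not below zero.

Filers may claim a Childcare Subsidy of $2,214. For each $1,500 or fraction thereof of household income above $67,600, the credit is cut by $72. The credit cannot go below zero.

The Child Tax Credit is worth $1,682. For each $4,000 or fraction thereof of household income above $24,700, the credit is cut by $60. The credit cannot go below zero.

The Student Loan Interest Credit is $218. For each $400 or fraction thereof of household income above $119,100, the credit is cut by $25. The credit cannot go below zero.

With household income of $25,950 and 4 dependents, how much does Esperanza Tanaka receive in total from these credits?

$8,535

Working Family Credit: base = 4 × $1,550 = $6,200. 18% of the $9,550 excess over $16,400 is $1,719; credit = $6,200 − $1,719 = $4,481.
Childcare Subsidy: $25,950 is at or below the $67,600 threshold, so the full $2,214 applies.
Child Tax Credit: income exceeds $24,700 by $1,250, which is 1 full-or-partial $4,000 increment; reduction = 1 × $60 = $60, leaving $1,622.
Student Loan Interest Credit: $25,950 is at or below the $119,100 threshold, so the full $218 applies.
Total: $4,481 + $2,214 + $1,622 + $218 = $8,535.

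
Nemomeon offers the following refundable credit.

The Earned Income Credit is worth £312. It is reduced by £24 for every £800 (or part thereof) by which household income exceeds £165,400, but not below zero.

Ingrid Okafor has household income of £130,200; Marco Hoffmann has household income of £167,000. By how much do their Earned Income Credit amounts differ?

Ingrid (£130,200): Earned Income Credit: £130,200 is at or below the £165,400 threshold, so the full £312 applies.
Marco (£167,000): Earned Income Credit: income exceeds £165,400 by £1,600, which is 2 full-or-partial £800 increments; reduction = 2 × £24 = £48, leaving £264.
Difference: |£312 − £264| = £48.

£48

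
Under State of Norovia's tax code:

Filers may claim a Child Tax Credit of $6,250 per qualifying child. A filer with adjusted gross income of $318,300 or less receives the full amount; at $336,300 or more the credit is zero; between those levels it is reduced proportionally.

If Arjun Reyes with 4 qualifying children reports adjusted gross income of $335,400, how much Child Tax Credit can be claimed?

$1,250

Child Tax Credit: base = 4 × $6,250 = $25,000. $335,400 is $17,100 into a $18,000 phase-out range, leaving 900/18,000 of the credit: $25,000 × 900/18,000 = $1,250.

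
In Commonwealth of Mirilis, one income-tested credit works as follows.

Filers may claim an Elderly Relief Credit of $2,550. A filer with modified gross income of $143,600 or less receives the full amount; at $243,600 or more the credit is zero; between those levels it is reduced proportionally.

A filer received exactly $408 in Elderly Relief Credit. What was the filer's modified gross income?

$227,600

$408 is 408/2,550 of the full $2,550, so 2,142/2,550 of the $100,000 range has been used: income = $143,600 + $100,000 × 2,142/2,550 = $227,600.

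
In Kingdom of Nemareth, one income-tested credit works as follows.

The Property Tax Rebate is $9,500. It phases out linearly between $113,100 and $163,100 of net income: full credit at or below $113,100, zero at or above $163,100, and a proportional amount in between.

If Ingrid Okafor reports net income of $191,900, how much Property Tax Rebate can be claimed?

Property Tax Rebate: $191,900 is at or above $163,100, so the credit is $0.

$0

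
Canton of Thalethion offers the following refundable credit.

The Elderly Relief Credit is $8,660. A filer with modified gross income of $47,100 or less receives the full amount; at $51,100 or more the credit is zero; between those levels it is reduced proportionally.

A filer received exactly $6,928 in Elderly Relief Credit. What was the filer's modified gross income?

$6,928 is 6,928/8,660 of the full $8,660, so 1,732/8,660 of the $4,000 range has been used: income = $47,100 + $4,000 × 1,732/8,660 = $47,900.

$47,900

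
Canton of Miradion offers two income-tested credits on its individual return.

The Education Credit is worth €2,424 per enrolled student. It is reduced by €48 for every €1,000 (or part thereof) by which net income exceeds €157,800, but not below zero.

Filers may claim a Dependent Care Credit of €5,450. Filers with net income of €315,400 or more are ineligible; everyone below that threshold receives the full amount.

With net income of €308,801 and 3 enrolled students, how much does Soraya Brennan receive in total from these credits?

Education Credit: base = 3 × €2,424 = €7,272. income exceeds €157,800 by €151,001 → 152 increments × €48 = €7,296 ≥ base, so the credit is €0.
Dependent Care Credit: €308,801 is below the €315,400 cutoff, so the full €5,450 applies.
Total: €0 + €5,450 = €5,450.

€5,450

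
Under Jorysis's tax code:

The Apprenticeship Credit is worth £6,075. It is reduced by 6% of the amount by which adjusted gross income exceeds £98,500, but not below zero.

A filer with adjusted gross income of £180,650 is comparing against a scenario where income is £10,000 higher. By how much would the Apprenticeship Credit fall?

£600

At £180,650 — 6% of the £82,150 excess over £98,500 is £4,929; credit = £6,075 − £4,929 = £1,146.
At £190,650 — 6% of the £92,150 excess over £98,500 is £5,529; credit = £6,075 − £5,529 = £546.
Lost: £1,146 − £546 = £600.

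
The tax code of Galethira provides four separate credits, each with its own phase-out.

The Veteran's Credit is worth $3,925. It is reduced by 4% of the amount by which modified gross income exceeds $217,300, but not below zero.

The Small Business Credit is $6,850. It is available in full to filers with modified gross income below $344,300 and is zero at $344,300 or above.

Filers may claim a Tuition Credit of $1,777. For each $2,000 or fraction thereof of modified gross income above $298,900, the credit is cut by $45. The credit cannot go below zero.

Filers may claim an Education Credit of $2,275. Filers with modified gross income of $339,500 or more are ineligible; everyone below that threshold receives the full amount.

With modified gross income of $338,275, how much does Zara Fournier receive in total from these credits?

Veteran's Credit: 4% of the $120,975 excess over $217,300 is $4,839 ≥ base, so the credit is $0.
Small Business Credit: $338,275 is below the $344,300 cutoff, so the full $6,850 applies.
Tuition Credit: income exceeds $298,900 by $39,375, which is 20 full-or-partial $2,000 increments; reduction = 20 × $45 = $900, leaving $877.
Education Credit: $338,275 is below the $339,500 cutoff, so the full $2,275 applies.
Total: $0 + $6,850 + $877 + $2,275 = $10,002.

$10,002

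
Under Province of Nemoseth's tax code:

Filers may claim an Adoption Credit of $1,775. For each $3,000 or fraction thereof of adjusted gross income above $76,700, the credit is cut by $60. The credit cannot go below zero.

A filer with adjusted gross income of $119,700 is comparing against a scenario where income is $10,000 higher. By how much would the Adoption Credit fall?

At $119,700 — income exceeds $76,700 by $43,000, which is 15 full-or-partial $3,000 increments; reduction = 15 × $60 = $900, leaving $875.
At $129,700 — income exceeds $76,700 by $53,000, which is 18 full-or-partial $3,000 increments; reduction = 18 × $60 = $1,080, leaving $695.
Lost: $875 − $695 = $180.

$180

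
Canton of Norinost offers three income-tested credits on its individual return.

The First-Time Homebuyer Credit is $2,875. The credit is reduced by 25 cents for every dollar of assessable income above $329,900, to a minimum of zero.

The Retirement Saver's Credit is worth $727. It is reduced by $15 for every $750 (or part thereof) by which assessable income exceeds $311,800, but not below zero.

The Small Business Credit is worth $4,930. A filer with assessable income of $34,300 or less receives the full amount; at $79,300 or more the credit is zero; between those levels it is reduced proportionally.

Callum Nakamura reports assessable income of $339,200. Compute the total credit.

$722

First-Time Homebuyer Credit: 25% of the $9,300 excess over $329,900 is $2,325; credit = $2,875 − $2,325 = $550.
Retirement Saver's Credit: income exceeds $311,800 by $27,400, which is 37 full-or-partial $750 increments; reduction = 37 × $15 = $555, leaving $172.
Small Business Credit: $339,200 is at or above $79,300, so the credit is $0.
Total: $550 + $172 + $0 = $722.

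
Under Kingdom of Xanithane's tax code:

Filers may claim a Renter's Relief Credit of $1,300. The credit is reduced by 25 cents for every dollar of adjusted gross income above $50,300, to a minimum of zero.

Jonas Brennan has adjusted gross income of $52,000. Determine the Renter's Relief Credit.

$875

Renter's Relief Credit: 25% of the $1,700 excess over $50,300 is $425; credit = $1,300 − $425 = $875.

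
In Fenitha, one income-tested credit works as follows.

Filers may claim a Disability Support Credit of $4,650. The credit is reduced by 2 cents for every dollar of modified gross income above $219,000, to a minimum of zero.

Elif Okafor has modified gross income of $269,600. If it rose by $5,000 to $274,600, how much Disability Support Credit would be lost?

$100

At $269,600 — 2% of the $50,600 excess over $219,000 is $1,012; credit = $4,650 − $1,012 = $3,638.
At $274,600 — 2% of the $55,600 excess over $219,000 is $1,112; credit = $4,650 − $1,112 = $3,538.
Lost: $3,638 − $3,538 = $100.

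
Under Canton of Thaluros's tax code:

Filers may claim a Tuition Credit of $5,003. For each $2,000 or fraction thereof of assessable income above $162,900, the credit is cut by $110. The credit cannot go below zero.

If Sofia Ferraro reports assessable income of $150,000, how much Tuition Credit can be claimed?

$5,003

Tuition Credit: $150,000 is at or below the $162,900 threshold, so the full $5,003 applies.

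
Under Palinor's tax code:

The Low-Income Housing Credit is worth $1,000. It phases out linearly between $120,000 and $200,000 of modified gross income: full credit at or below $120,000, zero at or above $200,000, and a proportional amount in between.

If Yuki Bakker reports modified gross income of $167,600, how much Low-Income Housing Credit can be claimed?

Low-Income Housing Credit: $167,600 is $47,600 into a $80,000 phase-out range, leaving 32,400/80,000 of the credit: $1,000 × 32,400/80,000 = $405.

$405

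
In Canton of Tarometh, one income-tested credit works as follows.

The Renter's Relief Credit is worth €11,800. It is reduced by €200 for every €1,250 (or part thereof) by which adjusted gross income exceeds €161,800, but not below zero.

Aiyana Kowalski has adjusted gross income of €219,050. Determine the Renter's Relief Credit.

€2,600

Renter's Relief Credit: income exceeds €161,800 by €57,250, which is 46 full-or-partial €1,250 increments; reduction = 46 × €200 = €9,200, leaving €2,600.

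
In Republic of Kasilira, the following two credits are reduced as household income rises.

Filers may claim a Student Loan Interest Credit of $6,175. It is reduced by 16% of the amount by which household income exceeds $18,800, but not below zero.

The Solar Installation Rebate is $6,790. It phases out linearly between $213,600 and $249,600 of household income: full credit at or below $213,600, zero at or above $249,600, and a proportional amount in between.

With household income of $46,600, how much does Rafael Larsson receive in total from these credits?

Student Loan Interest Credit: 16% of the $27,800 excess over $18,800 is $4,448; credit = $6,175 − $4,448 = $1,727.
Solar Installation Rebate: $46,600 is at or below the $213,600 threshold, so the full $6,790 applies.
Total: $1,727 + $6,790 = $8,517.

$8,517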